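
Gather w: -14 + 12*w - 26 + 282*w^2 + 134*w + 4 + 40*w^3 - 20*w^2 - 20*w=40*w^3 + 262*w^2 + 126*w - 36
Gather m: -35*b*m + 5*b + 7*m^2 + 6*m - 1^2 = 5*b + 7*m^2 + m*(6 - 35*b) - 1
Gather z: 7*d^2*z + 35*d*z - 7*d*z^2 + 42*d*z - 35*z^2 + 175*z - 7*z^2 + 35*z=z^2*(-7*d - 42) + z*(7*d^2 + 77*d + 210)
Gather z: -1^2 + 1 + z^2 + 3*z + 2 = z^2 + 3*z + 2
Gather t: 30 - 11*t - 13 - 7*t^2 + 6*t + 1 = -7*t^2 - 5*t + 18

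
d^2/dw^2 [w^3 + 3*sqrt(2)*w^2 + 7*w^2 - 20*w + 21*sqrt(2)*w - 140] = 6*w + 6*sqrt(2) + 14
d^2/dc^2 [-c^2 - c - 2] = -2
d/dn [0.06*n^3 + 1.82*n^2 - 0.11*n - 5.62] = 0.18*n^2 + 3.64*n - 0.11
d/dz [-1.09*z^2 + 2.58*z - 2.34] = 2.58 - 2.18*z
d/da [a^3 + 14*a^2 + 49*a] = 3*a^2 + 28*a + 49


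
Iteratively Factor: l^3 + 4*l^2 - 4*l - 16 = (l + 2)*(l^2 + 2*l - 8) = (l - 2)*(l + 2)*(l + 4)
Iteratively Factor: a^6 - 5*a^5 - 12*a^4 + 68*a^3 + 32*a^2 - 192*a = (a - 4)*(a^5 - a^4 - 16*a^3 + 4*a^2 + 48*a) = a*(a - 4)*(a^4 - a^3 - 16*a^2 + 4*a + 48) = a*(a - 4)*(a + 2)*(a^3 - 3*a^2 - 10*a + 24) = a*(a - 4)*(a + 2)*(a + 3)*(a^2 - 6*a + 8) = a*(a - 4)^2*(a + 2)*(a + 3)*(a - 2)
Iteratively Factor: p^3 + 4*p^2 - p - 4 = (p - 1)*(p^2 + 5*p + 4) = (p - 1)*(p + 4)*(p + 1)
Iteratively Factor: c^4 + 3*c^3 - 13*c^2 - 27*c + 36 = (c - 1)*(c^3 + 4*c^2 - 9*c - 36) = (c - 3)*(c - 1)*(c^2 + 7*c + 12) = (c - 3)*(c - 1)*(c + 4)*(c + 3)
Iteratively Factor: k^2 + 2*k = (k)*(k + 2)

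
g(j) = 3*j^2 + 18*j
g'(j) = 6*j + 18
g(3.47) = 98.58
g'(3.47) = 38.82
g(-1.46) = -19.89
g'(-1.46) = 9.24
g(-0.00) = 0.00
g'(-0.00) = 18.00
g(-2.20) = -25.08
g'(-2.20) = 4.80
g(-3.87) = -24.73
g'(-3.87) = -5.22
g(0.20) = 3.72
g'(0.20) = 19.20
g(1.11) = 23.68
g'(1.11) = 24.66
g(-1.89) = -23.30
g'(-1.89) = 6.66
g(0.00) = 0.00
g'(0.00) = 18.00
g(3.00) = 81.00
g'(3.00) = 36.00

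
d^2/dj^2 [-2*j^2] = -4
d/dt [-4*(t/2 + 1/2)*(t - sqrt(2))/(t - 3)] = 2*(-t^2 + 6*t - 4*sqrt(2) + 3)/(t^2 - 6*t + 9)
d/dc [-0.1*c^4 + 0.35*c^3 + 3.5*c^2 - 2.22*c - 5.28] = -0.4*c^3 + 1.05*c^2 + 7.0*c - 2.22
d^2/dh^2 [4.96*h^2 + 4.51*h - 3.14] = 9.92000000000000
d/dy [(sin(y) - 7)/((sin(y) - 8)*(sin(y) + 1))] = (14*sin(y) + cos(y)^2 - 58)*cos(y)/((sin(y) - 8)^2*(sin(y) + 1)^2)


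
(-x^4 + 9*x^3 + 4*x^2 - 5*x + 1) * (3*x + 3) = -3*x^5 + 24*x^4 + 39*x^3 - 3*x^2 - 12*x + 3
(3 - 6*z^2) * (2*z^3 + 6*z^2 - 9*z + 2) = -12*z^5 - 36*z^4 + 60*z^3 + 6*z^2 - 27*z + 6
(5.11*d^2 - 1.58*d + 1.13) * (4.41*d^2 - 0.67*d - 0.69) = 22.5351*d^4 - 10.3915*d^3 + 2.516*d^2 + 0.3331*d - 0.7797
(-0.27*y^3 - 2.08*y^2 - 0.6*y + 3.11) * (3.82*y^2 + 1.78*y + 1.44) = -1.0314*y^5 - 8.4262*y^4 - 6.3832*y^3 + 7.817*y^2 + 4.6718*y + 4.4784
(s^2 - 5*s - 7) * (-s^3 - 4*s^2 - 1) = -s^5 + s^4 + 27*s^3 + 27*s^2 + 5*s + 7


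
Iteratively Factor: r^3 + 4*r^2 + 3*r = (r + 1)*(r^2 + 3*r) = r*(r + 1)*(r + 3)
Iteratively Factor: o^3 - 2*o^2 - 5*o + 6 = (o - 1)*(o^2 - o - 6) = (o - 1)*(o + 2)*(o - 3)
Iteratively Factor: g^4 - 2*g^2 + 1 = (g - 1)*(g^3 + g^2 - g - 1) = (g - 1)^2*(g^2 + 2*g + 1) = (g - 1)^2*(g + 1)*(g + 1)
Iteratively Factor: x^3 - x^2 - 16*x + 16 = (x + 4)*(x^2 - 5*x + 4) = (x - 1)*(x + 4)*(x - 4)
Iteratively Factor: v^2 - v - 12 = (v - 4)*(v + 3)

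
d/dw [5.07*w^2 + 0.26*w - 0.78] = 10.14*w + 0.26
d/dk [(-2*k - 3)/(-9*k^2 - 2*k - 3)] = 18*k*(-k - 3)/(81*k^4 + 36*k^3 + 58*k^2 + 12*k + 9)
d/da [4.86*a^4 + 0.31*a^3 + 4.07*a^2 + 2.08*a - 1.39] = 19.44*a^3 + 0.93*a^2 + 8.14*a + 2.08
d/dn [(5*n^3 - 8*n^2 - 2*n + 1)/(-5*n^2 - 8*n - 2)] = (-25*n^4 - 80*n^3 + 24*n^2 + 42*n + 12)/(25*n^4 + 80*n^3 + 84*n^2 + 32*n + 4)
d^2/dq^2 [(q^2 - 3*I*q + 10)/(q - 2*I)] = 24/(q^3 - 6*I*q^2 - 12*q + 8*I)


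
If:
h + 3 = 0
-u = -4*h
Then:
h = -3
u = -12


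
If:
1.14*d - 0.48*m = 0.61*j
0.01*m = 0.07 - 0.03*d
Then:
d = 2.33333333333333 - 0.333333333333333*m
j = 4.36065573770492 - 1.40983606557377*m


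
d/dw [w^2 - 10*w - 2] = 2*w - 10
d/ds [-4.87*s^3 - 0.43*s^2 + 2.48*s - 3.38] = -14.61*s^2 - 0.86*s + 2.48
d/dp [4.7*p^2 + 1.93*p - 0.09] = 9.4*p + 1.93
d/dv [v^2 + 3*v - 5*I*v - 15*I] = 2*v + 3 - 5*I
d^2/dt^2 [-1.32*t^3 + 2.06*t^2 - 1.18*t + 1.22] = 4.12 - 7.92*t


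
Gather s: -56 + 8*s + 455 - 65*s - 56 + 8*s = 343 - 49*s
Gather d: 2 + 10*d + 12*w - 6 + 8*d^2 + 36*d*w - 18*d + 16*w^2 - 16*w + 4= 8*d^2 + d*(36*w - 8) + 16*w^2 - 4*w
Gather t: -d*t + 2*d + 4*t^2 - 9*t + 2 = 2*d + 4*t^2 + t*(-d - 9) + 2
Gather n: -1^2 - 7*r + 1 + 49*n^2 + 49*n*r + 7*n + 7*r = 49*n^2 + n*(49*r + 7)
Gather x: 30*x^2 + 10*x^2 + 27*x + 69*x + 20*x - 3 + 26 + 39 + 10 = 40*x^2 + 116*x + 72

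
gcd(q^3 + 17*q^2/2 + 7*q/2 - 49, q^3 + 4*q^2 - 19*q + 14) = q^2 + 5*q - 14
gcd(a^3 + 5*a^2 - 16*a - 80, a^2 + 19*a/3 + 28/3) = a + 4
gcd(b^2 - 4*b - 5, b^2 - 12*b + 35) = b - 5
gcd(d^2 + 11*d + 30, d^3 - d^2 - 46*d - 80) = d + 5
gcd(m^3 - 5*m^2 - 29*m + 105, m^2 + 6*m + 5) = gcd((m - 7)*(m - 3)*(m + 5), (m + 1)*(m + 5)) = m + 5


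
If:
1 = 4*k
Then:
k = 1/4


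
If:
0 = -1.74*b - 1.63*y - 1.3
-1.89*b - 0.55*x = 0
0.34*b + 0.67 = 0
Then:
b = -1.97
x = 6.77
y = 1.31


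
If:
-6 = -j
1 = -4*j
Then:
No Solution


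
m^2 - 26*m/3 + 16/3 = (m - 8)*(m - 2/3)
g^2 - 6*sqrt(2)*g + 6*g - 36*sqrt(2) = (g + 6)*(g - 6*sqrt(2))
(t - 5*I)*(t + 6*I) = t^2 + I*t + 30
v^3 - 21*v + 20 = (v - 4)*(v - 1)*(v + 5)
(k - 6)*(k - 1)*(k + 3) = k^3 - 4*k^2 - 15*k + 18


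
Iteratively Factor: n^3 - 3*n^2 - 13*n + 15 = (n - 1)*(n^2 - 2*n - 15) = (n - 1)*(n + 3)*(n - 5)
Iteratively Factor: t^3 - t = (t - 1)*(t^2 + t) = (t - 1)*(t + 1)*(t)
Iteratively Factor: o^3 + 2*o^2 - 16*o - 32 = (o - 4)*(o^2 + 6*o + 8) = (o - 4)*(o + 2)*(o + 4)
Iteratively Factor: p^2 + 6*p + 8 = (p + 2)*(p + 4)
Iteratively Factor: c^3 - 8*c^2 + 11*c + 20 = (c - 5)*(c^2 - 3*c - 4) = (c - 5)*(c - 4)*(c + 1)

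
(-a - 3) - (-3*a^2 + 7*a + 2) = 3*a^2 - 8*a - 5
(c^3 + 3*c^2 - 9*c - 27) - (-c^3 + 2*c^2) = 2*c^3 + c^2 - 9*c - 27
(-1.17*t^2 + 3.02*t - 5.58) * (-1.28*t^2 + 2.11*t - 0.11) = 1.4976*t^4 - 6.3343*t^3 + 13.6433*t^2 - 12.106*t + 0.6138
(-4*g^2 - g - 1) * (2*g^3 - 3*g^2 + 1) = -8*g^5 + 10*g^4 + g^3 - g^2 - g - 1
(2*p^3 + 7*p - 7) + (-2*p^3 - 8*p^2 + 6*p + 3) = -8*p^2 + 13*p - 4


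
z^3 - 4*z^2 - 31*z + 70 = (z - 7)*(z - 2)*(z + 5)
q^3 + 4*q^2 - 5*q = q*(q - 1)*(q + 5)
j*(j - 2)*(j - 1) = j^3 - 3*j^2 + 2*j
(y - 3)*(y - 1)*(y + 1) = y^3 - 3*y^2 - y + 3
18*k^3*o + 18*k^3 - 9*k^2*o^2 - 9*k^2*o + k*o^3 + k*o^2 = (-6*k + o)*(-3*k + o)*(k*o + k)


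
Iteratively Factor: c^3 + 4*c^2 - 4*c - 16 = (c + 4)*(c^2 - 4) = (c + 2)*(c + 4)*(c - 2)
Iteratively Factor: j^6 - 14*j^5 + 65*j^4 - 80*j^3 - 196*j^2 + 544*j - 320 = (j - 4)*(j^5 - 10*j^4 + 25*j^3 + 20*j^2 - 116*j + 80) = (j - 5)*(j - 4)*(j^4 - 5*j^3 + 20*j - 16) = (j - 5)*(j - 4)^2*(j^3 - j^2 - 4*j + 4) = (j - 5)*(j - 4)^2*(j + 2)*(j^2 - 3*j + 2) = (j - 5)*(j - 4)^2*(j - 2)*(j + 2)*(j - 1)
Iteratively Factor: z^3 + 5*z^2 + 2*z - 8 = (z + 4)*(z^2 + z - 2) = (z + 2)*(z + 4)*(z - 1)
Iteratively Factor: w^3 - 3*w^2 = (w)*(w^2 - 3*w) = w*(w - 3)*(w)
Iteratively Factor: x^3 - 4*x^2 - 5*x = (x + 1)*(x^2 - 5*x) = x*(x + 1)*(x - 5)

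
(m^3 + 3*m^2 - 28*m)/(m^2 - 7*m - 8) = m*(-m^2 - 3*m + 28)/(-m^2 + 7*m + 8)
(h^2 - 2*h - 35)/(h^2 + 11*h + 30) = (h - 7)/(h + 6)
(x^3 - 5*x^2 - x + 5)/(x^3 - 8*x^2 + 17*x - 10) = (x + 1)/(x - 2)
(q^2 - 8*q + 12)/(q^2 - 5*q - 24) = (-q^2 + 8*q - 12)/(-q^2 + 5*q + 24)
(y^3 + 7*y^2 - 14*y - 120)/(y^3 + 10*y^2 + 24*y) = (y^2 + y - 20)/(y*(y + 4))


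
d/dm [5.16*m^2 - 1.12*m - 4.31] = 10.32*m - 1.12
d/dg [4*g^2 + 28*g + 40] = 8*g + 28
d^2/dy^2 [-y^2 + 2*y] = -2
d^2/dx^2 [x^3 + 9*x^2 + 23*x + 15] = 6*x + 18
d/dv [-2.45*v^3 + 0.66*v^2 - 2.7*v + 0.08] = -7.35*v^2 + 1.32*v - 2.7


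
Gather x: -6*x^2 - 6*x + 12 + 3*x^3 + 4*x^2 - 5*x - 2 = 3*x^3 - 2*x^2 - 11*x + 10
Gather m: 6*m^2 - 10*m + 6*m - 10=6*m^2 - 4*m - 10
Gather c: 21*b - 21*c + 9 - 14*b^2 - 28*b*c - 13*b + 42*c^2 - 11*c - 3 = -14*b^2 + 8*b + 42*c^2 + c*(-28*b - 32) + 6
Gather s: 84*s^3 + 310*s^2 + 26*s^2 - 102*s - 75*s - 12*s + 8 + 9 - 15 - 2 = 84*s^3 + 336*s^2 - 189*s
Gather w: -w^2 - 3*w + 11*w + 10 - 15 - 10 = -w^2 + 8*w - 15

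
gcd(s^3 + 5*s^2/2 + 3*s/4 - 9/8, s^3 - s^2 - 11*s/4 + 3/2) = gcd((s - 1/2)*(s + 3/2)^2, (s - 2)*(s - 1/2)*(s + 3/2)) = s^2 + s - 3/4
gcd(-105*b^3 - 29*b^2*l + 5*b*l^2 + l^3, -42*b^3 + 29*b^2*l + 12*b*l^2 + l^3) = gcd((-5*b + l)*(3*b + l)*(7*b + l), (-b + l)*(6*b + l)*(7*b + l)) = 7*b + l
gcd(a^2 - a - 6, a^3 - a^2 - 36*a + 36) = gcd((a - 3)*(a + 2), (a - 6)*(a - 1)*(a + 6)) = 1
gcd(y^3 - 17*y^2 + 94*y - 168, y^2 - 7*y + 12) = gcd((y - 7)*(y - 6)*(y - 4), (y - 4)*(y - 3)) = y - 4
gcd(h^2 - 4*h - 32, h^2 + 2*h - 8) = h + 4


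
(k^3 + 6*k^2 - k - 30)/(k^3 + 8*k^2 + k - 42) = (k + 5)/(k + 7)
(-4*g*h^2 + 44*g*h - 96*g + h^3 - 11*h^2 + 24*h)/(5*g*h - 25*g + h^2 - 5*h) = (-4*g*h^2 + 44*g*h - 96*g + h^3 - 11*h^2 + 24*h)/(5*g*h - 25*g + h^2 - 5*h)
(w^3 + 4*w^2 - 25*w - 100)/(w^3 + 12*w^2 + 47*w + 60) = (w - 5)/(w + 3)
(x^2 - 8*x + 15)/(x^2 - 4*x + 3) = (x - 5)/(x - 1)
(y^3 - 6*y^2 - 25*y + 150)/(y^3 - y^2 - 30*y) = (y - 5)/y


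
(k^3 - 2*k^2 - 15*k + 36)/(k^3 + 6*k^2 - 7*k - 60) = (k - 3)/(k + 5)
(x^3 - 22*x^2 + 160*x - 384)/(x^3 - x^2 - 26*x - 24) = (x^2 - 16*x + 64)/(x^2 + 5*x + 4)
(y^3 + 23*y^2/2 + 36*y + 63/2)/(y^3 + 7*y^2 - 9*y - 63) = (y + 3/2)/(y - 3)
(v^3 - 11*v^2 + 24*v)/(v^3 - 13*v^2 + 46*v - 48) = v/(v - 2)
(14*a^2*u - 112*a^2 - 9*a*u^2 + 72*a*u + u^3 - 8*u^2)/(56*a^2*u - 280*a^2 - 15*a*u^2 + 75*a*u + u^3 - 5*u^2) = (-2*a*u + 16*a + u^2 - 8*u)/(-8*a*u + 40*a + u^2 - 5*u)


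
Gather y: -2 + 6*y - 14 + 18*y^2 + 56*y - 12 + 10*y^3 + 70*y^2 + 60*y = 10*y^3 + 88*y^2 + 122*y - 28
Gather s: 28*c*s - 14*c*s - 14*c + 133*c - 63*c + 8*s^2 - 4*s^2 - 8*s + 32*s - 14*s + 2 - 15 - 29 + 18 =56*c + 4*s^2 + s*(14*c + 10) - 24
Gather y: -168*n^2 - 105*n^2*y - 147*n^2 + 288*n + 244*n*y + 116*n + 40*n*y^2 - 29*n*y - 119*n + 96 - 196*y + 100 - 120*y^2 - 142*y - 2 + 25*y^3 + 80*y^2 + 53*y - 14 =-315*n^2 + 285*n + 25*y^3 + y^2*(40*n - 40) + y*(-105*n^2 + 215*n - 285) + 180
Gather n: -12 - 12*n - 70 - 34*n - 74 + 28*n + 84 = -18*n - 72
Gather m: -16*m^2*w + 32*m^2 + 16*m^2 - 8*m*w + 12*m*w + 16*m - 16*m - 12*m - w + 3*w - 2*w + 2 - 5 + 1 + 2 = m^2*(48 - 16*w) + m*(4*w - 12)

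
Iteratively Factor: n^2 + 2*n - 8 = (n - 2)*(n + 4)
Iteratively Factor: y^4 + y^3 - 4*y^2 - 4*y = (y + 2)*(y^3 - y^2 - 2*y) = (y - 2)*(y + 2)*(y^2 + y) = y*(y - 2)*(y + 2)*(y + 1)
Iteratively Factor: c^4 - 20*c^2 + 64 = (c - 2)*(c^3 + 2*c^2 - 16*c - 32) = (c - 4)*(c - 2)*(c^2 + 6*c + 8) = (c - 4)*(c - 2)*(c + 4)*(c + 2)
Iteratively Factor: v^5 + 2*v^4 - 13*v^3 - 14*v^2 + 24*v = (v + 4)*(v^4 - 2*v^3 - 5*v^2 + 6*v) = v*(v + 4)*(v^3 - 2*v^2 - 5*v + 6) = v*(v - 3)*(v + 4)*(v^2 + v - 2) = v*(v - 3)*(v - 1)*(v + 4)*(v + 2)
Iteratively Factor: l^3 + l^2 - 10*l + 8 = (l - 1)*(l^2 + 2*l - 8) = (l - 1)*(l + 4)*(l - 2)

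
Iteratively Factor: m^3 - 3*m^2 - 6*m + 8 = (m - 4)*(m^2 + m - 2) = (m - 4)*(m - 1)*(m + 2)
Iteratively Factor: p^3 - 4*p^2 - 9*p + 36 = (p - 4)*(p^2 - 9) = (p - 4)*(p + 3)*(p - 3)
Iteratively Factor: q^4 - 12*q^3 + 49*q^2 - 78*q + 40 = (q - 4)*(q^3 - 8*q^2 + 17*q - 10) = (q - 4)*(q - 2)*(q^2 - 6*q + 5) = (q - 4)*(q - 2)*(q - 1)*(q - 5)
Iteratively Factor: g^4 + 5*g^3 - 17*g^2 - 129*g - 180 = (g + 3)*(g^3 + 2*g^2 - 23*g - 60) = (g + 3)*(g + 4)*(g^2 - 2*g - 15) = (g - 5)*(g + 3)*(g + 4)*(g + 3)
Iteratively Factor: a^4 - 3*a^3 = (a)*(a^3 - 3*a^2) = a^2*(a^2 - 3*a) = a^3*(a - 3)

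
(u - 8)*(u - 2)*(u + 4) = u^3 - 6*u^2 - 24*u + 64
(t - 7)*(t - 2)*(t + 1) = t^3 - 8*t^2 + 5*t + 14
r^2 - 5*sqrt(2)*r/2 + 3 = (r - 3*sqrt(2)/2)*(r - sqrt(2))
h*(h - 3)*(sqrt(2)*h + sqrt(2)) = sqrt(2)*h^3 - 2*sqrt(2)*h^2 - 3*sqrt(2)*h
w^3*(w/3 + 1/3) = w^4/3 + w^3/3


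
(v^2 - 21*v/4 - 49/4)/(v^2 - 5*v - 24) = (-4*v^2 + 21*v + 49)/(4*(-v^2 + 5*v + 24))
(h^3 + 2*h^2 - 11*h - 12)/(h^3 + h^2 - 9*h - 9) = (h + 4)/(h + 3)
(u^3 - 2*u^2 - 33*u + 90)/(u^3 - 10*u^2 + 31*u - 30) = (u + 6)/(u - 2)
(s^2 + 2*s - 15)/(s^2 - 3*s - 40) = (s - 3)/(s - 8)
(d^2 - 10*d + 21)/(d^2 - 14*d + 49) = (d - 3)/(d - 7)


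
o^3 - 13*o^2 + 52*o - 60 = (o - 6)*(o - 5)*(o - 2)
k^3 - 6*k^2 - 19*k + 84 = (k - 7)*(k - 3)*(k + 4)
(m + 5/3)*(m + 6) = m^2 + 23*m/3 + 10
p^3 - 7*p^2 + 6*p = p*(p - 6)*(p - 1)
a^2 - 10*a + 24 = (a - 6)*(a - 4)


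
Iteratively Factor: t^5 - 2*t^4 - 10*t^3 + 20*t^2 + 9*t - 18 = (t - 3)*(t^4 + t^3 - 7*t^2 - t + 6) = (t - 3)*(t + 3)*(t^3 - 2*t^2 - t + 2) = (t - 3)*(t + 1)*(t + 3)*(t^2 - 3*t + 2) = (t - 3)*(t - 2)*(t + 1)*(t + 3)*(t - 1)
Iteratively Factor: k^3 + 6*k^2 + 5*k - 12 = (k - 1)*(k^2 + 7*k + 12) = (k - 1)*(k + 3)*(k + 4)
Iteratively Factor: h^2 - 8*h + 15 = (h - 3)*(h - 5)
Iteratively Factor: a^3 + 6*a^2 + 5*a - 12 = (a + 3)*(a^2 + 3*a - 4) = (a + 3)*(a + 4)*(a - 1)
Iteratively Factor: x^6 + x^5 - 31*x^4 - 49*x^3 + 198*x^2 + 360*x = (x - 5)*(x^5 + 6*x^4 - x^3 - 54*x^2 - 72*x) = (x - 5)*(x + 3)*(x^4 + 3*x^3 - 10*x^2 - 24*x) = (x - 5)*(x + 3)*(x + 4)*(x^3 - x^2 - 6*x) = x*(x - 5)*(x + 3)*(x + 4)*(x^2 - x - 6) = x*(x - 5)*(x - 3)*(x + 3)*(x + 4)*(x + 2)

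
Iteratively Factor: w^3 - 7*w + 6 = (w - 2)*(w^2 + 2*w - 3) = (w - 2)*(w + 3)*(w - 1)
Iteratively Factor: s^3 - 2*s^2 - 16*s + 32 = (s + 4)*(s^2 - 6*s + 8) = (s - 4)*(s + 4)*(s - 2)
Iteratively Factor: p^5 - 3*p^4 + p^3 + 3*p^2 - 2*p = (p + 1)*(p^4 - 4*p^3 + 5*p^2 - 2*p) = (p - 2)*(p + 1)*(p^3 - 2*p^2 + p) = p*(p - 2)*(p + 1)*(p^2 - 2*p + 1) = p*(p - 2)*(p - 1)*(p + 1)*(p - 1)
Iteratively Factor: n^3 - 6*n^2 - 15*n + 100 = (n - 5)*(n^2 - n - 20) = (n - 5)*(n + 4)*(n - 5)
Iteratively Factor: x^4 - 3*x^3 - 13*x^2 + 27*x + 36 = (x + 3)*(x^3 - 6*x^2 + 5*x + 12) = (x - 4)*(x + 3)*(x^2 - 2*x - 3) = (x - 4)*(x - 3)*(x + 3)*(x + 1)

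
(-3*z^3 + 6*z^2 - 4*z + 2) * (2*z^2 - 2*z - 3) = -6*z^5 + 18*z^4 - 11*z^3 - 6*z^2 + 8*z - 6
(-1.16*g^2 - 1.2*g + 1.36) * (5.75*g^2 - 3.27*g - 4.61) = -6.67*g^4 - 3.1068*g^3 + 17.0916*g^2 + 1.0848*g - 6.2696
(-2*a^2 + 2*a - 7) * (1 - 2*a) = 4*a^3 - 6*a^2 + 16*a - 7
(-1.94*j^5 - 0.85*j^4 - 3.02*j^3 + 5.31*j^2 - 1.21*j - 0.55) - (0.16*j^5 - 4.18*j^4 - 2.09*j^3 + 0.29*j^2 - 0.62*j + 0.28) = -2.1*j^5 + 3.33*j^4 - 0.93*j^3 + 5.02*j^2 - 0.59*j - 0.83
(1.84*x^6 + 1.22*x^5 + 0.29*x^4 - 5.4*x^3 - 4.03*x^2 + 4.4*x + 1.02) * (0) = 0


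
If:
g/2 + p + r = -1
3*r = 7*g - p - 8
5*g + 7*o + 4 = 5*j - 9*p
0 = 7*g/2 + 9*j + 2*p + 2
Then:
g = 4*r/15 + 14/15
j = 4*r/27 - 7/27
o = 1297*r/945 + 437/945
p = -17*r/15 - 22/15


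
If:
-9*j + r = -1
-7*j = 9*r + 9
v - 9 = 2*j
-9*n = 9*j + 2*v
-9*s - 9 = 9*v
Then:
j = 0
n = -2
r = -1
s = -10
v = 9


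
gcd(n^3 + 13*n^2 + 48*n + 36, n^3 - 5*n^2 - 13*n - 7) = n + 1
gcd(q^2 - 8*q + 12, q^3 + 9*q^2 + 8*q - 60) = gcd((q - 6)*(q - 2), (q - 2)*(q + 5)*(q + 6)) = q - 2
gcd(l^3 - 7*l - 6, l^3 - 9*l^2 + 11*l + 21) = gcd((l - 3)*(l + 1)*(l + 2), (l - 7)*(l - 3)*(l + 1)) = l^2 - 2*l - 3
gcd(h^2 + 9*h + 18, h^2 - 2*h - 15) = h + 3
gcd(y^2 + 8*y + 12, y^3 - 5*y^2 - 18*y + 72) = 1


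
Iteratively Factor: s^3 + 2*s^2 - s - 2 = (s + 2)*(s^2 - 1) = (s + 1)*(s + 2)*(s - 1)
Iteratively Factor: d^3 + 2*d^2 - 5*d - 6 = (d + 3)*(d^2 - d - 2) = (d + 1)*(d + 3)*(d - 2)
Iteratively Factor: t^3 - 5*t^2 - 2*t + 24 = (t + 2)*(t^2 - 7*t + 12) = (t - 3)*(t + 2)*(t - 4)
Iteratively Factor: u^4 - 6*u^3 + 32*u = (u - 4)*(u^3 - 2*u^2 - 8*u) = (u - 4)^2*(u^2 + 2*u) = (u - 4)^2*(u + 2)*(u)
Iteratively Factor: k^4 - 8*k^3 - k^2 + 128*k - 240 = (k - 3)*(k^3 - 5*k^2 - 16*k + 80) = (k - 3)*(k + 4)*(k^2 - 9*k + 20) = (k - 4)*(k - 3)*(k + 4)*(k - 5)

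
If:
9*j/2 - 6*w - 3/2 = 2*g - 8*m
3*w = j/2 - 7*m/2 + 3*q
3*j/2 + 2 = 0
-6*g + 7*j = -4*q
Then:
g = 45*w/29 - 293/348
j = -4/3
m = 33*w/29 + 253/348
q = 135*w/58 + 745/696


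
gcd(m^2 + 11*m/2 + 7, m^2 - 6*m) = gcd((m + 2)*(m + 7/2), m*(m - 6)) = 1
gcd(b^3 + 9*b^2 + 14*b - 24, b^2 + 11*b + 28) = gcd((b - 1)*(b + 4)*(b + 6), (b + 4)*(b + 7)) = b + 4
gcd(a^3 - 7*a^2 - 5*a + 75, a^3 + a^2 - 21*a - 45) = a^2 - 2*a - 15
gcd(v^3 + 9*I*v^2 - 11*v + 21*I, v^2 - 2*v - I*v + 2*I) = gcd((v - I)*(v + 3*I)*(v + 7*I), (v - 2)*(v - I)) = v - I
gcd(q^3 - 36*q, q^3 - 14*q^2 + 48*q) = q^2 - 6*q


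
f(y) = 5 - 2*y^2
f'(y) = -4*y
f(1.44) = 0.85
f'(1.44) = -5.76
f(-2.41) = -6.62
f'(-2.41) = 9.64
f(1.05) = 2.80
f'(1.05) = -4.20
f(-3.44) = -18.67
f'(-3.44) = 13.76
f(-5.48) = -55.06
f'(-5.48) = 21.92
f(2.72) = -9.80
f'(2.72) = -10.88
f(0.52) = 4.46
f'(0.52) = -2.08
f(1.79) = -1.41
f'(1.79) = -7.16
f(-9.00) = -157.00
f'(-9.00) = 36.00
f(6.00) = -67.00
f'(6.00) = -24.00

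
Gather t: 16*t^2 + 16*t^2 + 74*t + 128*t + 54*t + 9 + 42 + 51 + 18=32*t^2 + 256*t + 120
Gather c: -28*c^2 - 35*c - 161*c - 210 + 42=-28*c^2 - 196*c - 168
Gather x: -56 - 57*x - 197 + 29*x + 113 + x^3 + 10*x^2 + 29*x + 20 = x^3 + 10*x^2 + x - 120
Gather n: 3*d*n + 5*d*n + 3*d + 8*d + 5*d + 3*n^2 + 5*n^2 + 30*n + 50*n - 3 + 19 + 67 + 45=16*d + 8*n^2 + n*(8*d + 80) + 128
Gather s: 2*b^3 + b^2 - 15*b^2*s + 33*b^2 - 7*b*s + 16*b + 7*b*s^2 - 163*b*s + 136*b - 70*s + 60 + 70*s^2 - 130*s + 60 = 2*b^3 + 34*b^2 + 152*b + s^2*(7*b + 70) + s*(-15*b^2 - 170*b - 200) + 120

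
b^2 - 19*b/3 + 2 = (b - 6)*(b - 1/3)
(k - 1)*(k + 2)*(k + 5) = k^3 + 6*k^2 + 3*k - 10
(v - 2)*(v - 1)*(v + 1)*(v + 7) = v^4 + 5*v^3 - 15*v^2 - 5*v + 14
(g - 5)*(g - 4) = g^2 - 9*g + 20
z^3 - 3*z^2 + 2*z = z*(z - 2)*(z - 1)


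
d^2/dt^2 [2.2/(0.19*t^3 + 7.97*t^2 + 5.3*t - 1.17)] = (-(2.508*t + 35.068)*(0.19*t^3 + 7.97*t^2 + 5.3*t - 1.17) + 2.2*(0.57*t^2 + 15.94*t + 5.3)*(1.14*t^2 + 31.88*t + 10.6))/(0.19*t^3 + 7.97*t^2 + 5.3*t - 1.17)^3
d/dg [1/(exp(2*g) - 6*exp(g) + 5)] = 2*(3 - exp(g))*exp(g)/(exp(2*g) - 6*exp(g) + 5)^2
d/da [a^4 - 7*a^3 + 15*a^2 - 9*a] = 4*a^3 - 21*a^2 + 30*a - 9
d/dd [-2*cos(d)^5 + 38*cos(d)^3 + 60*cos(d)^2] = 2*(5*cos(d)^3 - 57*cos(d) - 60)*sin(d)*cos(d)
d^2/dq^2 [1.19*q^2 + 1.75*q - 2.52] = 2.38000000000000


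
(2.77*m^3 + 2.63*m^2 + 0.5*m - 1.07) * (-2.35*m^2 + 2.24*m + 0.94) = -6.5095*m^5 + 0.0243000000000002*m^4 + 7.32*m^3 + 6.1067*m^2 - 1.9268*m - 1.0058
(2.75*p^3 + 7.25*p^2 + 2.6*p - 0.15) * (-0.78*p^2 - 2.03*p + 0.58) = -2.145*p^5 - 11.2375*p^4 - 15.1505*p^3 - 0.956*p^2 + 1.8125*p - 0.087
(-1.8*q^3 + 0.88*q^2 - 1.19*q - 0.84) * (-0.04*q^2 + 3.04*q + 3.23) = 0.072*q^5 - 5.5072*q^4 - 3.0912*q^3 - 0.7416*q^2 - 6.3973*q - 2.7132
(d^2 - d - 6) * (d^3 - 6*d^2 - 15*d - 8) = d^5 - 7*d^4 - 15*d^3 + 43*d^2 + 98*d + 48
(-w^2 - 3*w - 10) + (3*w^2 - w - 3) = 2*w^2 - 4*w - 13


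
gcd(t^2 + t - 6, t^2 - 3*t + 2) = t - 2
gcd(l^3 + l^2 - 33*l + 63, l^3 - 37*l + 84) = l^2 + 4*l - 21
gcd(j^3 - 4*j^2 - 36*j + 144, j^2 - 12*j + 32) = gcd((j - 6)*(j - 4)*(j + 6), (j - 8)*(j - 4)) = j - 4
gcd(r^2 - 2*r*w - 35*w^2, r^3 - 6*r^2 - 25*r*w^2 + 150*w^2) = r + 5*w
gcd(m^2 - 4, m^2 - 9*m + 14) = m - 2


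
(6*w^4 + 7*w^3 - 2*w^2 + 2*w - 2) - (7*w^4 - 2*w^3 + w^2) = -w^4 + 9*w^3 - 3*w^2 + 2*w - 2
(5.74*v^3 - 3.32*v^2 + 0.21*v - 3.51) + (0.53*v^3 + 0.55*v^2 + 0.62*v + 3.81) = 6.27*v^3 - 2.77*v^2 + 0.83*v + 0.3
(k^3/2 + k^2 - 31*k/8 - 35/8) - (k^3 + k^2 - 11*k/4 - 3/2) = -k^3/2 - 9*k/8 - 23/8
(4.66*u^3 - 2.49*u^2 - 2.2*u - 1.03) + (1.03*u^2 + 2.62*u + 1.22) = 4.66*u^3 - 1.46*u^2 + 0.42*u + 0.19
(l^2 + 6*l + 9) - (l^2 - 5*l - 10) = 11*l + 19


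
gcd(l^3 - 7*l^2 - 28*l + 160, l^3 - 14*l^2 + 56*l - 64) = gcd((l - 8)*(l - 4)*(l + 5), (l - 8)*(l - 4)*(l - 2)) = l^2 - 12*l + 32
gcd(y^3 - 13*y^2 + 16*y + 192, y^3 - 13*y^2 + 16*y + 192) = y^3 - 13*y^2 + 16*y + 192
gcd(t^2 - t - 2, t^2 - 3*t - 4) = t + 1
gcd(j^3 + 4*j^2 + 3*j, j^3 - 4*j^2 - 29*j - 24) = j^2 + 4*j + 3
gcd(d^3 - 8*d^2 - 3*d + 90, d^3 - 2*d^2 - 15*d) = d^2 - 2*d - 15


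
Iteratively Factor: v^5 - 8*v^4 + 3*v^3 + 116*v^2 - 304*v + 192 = (v + 4)*(v^4 - 12*v^3 + 51*v^2 - 88*v + 48) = (v - 3)*(v + 4)*(v^3 - 9*v^2 + 24*v - 16) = (v - 3)*(v - 1)*(v + 4)*(v^2 - 8*v + 16) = (v - 4)*(v - 3)*(v - 1)*(v + 4)*(v - 4)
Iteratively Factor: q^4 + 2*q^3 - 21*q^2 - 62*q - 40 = (q + 2)*(q^3 - 21*q - 20) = (q - 5)*(q + 2)*(q^2 + 5*q + 4) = (q - 5)*(q + 1)*(q + 2)*(q + 4)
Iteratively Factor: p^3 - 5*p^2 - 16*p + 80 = (p + 4)*(p^2 - 9*p + 20) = (p - 5)*(p + 4)*(p - 4)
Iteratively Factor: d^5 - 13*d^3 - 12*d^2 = (d + 3)*(d^4 - 3*d^3 - 4*d^2) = (d + 1)*(d + 3)*(d^3 - 4*d^2) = d*(d + 1)*(d + 3)*(d^2 - 4*d) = d^2*(d + 1)*(d + 3)*(d - 4)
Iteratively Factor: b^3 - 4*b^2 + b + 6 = (b - 2)*(b^2 - 2*b - 3) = (b - 3)*(b - 2)*(b + 1)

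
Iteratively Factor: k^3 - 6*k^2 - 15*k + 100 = (k - 5)*(k^2 - k - 20) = (k - 5)*(k + 4)*(k - 5)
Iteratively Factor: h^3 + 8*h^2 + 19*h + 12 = (h + 4)*(h^2 + 4*h + 3) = (h + 3)*(h + 4)*(h + 1)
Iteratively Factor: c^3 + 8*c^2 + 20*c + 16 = (c + 4)*(c^2 + 4*c + 4) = (c + 2)*(c + 4)*(c + 2)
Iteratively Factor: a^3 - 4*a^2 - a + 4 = (a + 1)*(a^2 - 5*a + 4) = (a - 4)*(a + 1)*(a - 1)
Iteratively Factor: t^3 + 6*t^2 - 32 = (t + 4)*(t^2 + 2*t - 8) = (t + 4)^2*(t - 2)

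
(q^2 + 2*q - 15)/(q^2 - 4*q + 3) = (q + 5)/(q - 1)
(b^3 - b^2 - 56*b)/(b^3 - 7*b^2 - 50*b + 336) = b/(b - 6)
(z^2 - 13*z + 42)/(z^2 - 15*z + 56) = (z - 6)/(z - 8)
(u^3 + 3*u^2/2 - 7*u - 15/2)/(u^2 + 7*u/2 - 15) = (u^2 + 4*u + 3)/(u + 6)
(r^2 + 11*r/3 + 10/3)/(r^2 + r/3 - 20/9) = 3*(r + 2)/(3*r - 4)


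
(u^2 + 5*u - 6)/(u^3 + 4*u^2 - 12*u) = (u - 1)/(u*(u - 2))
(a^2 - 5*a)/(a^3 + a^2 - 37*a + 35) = a/(a^2 + 6*a - 7)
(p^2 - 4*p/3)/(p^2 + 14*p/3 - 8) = p/(p + 6)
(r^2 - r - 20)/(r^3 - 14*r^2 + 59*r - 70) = (r + 4)/(r^2 - 9*r + 14)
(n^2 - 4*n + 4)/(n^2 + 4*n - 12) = (n - 2)/(n + 6)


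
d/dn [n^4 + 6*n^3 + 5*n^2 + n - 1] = 4*n^3 + 18*n^2 + 10*n + 1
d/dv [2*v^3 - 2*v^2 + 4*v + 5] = 6*v^2 - 4*v + 4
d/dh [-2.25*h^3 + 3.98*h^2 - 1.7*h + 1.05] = -6.75*h^2 + 7.96*h - 1.7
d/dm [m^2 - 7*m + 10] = 2*m - 7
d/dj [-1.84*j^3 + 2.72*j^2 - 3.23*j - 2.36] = -5.52*j^2 + 5.44*j - 3.23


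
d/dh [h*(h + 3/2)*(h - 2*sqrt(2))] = 3*h^2 - 4*sqrt(2)*h + 3*h - 3*sqrt(2)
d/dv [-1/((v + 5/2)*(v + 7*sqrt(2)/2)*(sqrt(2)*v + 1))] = 4*(sqrt(2)*(2*v + 5)*(2*v + 7*sqrt(2)) + 2*(2*v + 5)*(sqrt(2)*v + 1) + 2*(2*v + 7*sqrt(2))*(sqrt(2)*v + 1))/((2*v + 5)^2*(2*v + 7*sqrt(2))^2*(sqrt(2)*v + 1)^2)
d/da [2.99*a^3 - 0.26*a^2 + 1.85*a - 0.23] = 8.97*a^2 - 0.52*a + 1.85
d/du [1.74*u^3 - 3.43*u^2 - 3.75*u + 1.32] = 5.22*u^2 - 6.86*u - 3.75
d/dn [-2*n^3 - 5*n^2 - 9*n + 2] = -6*n^2 - 10*n - 9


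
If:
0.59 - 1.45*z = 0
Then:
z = 0.41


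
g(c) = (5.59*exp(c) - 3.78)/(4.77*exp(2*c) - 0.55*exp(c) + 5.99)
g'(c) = (5.59*exp(c) - 3.78)*(-9.54*exp(2*c) + 0.55*exp(c))/(4.77*exp(2*c) - 0.55*exp(c) + 5.99)^2 + 5.59*exp(c)/(4.77*exp(2*c) - 0.55*exp(c) + 5.99) = (-26.6643*exp(2*c) + 36.0612*exp(c) + 31.4051)*exp(c)/(22.7529*exp(4*c) - 5.247*exp(3*c) + 57.4471*exp(2*c) - 6.589*exp(c) + 35.8801)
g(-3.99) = -0.61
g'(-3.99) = 0.02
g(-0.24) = 0.07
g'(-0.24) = 0.47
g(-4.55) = -0.62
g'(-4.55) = 0.01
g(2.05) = 0.14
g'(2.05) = -0.12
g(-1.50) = -0.41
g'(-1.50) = 0.23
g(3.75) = 0.03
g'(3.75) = -0.03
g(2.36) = 0.10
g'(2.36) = -0.10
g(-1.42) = -0.40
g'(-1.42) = 0.25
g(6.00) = 0.00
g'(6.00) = 0.00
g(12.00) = 0.00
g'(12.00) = 0.00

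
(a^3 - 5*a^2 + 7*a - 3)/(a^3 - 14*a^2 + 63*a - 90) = (a^2 - 2*a + 1)/(a^2 - 11*a + 30)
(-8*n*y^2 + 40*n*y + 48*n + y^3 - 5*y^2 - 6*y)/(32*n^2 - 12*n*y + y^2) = (y^2 - 5*y - 6)/(-4*n + y)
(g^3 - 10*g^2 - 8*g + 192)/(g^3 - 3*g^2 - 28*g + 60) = (g^2 - 4*g - 32)/(g^2 + 3*g - 10)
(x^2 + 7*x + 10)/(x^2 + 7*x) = (x^2 + 7*x + 10)/(x*(x + 7))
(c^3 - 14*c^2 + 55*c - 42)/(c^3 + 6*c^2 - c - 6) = (c^2 - 13*c + 42)/(c^2 + 7*c + 6)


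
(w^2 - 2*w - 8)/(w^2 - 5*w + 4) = (w + 2)/(w - 1)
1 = 1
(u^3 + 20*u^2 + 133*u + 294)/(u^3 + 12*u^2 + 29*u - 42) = (u + 7)/(u - 1)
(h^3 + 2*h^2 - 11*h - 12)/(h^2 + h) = h + 1 - 12/h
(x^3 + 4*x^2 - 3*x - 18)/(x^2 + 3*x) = x + 1 - 6/x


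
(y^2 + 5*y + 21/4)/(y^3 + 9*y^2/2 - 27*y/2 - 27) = (y + 7/2)/(y^2 + 3*y - 18)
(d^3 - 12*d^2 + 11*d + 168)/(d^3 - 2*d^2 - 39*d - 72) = (d - 7)/(d + 3)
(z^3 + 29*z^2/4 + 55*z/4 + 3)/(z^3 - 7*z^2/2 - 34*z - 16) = (4*z^2 + 13*z + 3)/(2*(2*z^2 - 15*z - 8))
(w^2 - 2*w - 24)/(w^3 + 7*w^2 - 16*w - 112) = (w - 6)/(w^2 + 3*w - 28)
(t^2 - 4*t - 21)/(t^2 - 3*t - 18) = (t - 7)/(t - 6)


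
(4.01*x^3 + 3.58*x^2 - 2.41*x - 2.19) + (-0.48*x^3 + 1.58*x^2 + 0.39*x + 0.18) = 3.53*x^3 + 5.16*x^2 - 2.02*x - 2.01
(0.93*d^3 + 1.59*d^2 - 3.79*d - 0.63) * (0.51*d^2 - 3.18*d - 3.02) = 0.4743*d^5 - 2.1465*d^4 - 9.7977*d^3 + 6.9291*d^2 + 13.4492*d + 1.9026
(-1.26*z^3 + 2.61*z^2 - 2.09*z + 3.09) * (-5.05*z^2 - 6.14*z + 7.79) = 6.363*z^5 - 5.4441*z^4 - 15.2863*z^3 + 17.56*z^2 - 35.2537*z + 24.0711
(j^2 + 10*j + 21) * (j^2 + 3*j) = j^4 + 13*j^3 + 51*j^2 + 63*j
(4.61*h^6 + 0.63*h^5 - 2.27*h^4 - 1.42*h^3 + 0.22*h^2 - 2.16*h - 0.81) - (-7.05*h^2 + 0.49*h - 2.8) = 4.61*h^6 + 0.63*h^5 - 2.27*h^4 - 1.42*h^3 + 7.27*h^2 - 2.65*h + 1.99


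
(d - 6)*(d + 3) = d^2 - 3*d - 18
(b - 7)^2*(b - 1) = b^3 - 15*b^2 + 63*b - 49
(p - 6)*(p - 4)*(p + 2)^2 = p^4 - 6*p^3 - 12*p^2 + 56*p + 96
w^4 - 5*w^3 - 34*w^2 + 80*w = w*(w - 8)*(w - 2)*(w + 5)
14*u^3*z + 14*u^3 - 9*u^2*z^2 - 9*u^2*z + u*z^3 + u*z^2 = (-7*u + z)*(-2*u + z)*(u*z + u)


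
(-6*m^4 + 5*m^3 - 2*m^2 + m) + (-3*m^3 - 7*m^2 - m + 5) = -6*m^4 + 2*m^3 - 9*m^2 + 5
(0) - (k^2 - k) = -k^2 + k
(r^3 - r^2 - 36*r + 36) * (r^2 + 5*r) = r^5 + 4*r^4 - 41*r^3 - 144*r^2 + 180*r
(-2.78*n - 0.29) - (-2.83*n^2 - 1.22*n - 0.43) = 2.83*n^2 - 1.56*n + 0.14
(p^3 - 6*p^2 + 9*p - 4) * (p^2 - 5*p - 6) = p^5 - 11*p^4 + 33*p^3 - 13*p^2 - 34*p + 24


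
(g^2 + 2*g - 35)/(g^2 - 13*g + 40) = (g + 7)/(g - 8)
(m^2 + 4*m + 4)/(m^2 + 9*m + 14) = (m + 2)/(m + 7)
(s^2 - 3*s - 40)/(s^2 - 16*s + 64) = (s + 5)/(s - 8)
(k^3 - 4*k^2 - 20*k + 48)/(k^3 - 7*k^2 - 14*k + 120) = (k - 2)/(k - 5)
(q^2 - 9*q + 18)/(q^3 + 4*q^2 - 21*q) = (q - 6)/(q*(q + 7))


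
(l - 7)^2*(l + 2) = l^3 - 12*l^2 + 21*l + 98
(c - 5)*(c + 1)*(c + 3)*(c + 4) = c^4 + 3*c^3 - 21*c^2 - 83*c - 60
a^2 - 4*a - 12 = (a - 6)*(a + 2)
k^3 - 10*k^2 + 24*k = k*(k - 6)*(k - 4)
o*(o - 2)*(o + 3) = o^3 + o^2 - 6*o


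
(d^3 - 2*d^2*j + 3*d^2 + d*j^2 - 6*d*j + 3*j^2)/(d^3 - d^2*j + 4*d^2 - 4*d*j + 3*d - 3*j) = (d - j)/(d + 1)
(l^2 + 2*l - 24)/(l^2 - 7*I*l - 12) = (-l^2 - 2*l + 24)/(-l^2 + 7*I*l + 12)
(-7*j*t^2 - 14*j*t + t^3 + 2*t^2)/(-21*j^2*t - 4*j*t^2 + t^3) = (t + 2)/(3*j + t)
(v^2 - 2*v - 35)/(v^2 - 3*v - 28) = (v + 5)/(v + 4)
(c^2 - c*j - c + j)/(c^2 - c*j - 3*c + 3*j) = (c - 1)/(c - 3)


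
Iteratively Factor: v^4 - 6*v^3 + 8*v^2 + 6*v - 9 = (v + 1)*(v^3 - 7*v^2 + 15*v - 9) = (v - 3)*(v + 1)*(v^2 - 4*v + 3) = (v - 3)*(v - 1)*(v + 1)*(v - 3)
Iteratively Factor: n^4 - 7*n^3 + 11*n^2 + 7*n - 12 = (n - 3)*(n^3 - 4*n^2 - n + 4) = (n - 4)*(n - 3)*(n^2 - 1) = (n - 4)*(n - 3)*(n + 1)*(n - 1)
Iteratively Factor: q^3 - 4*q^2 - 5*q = (q)*(q^2 - 4*q - 5) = q*(q + 1)*(q - 5)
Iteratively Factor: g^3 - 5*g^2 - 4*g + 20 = (g - 2)*(g^2 - 3*g - 10) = (g - 5)*(g - 2)*(g + 2)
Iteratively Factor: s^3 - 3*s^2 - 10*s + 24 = (s + 3)*(s^2 - 6*s + 8) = (s - 2)*(s + 3)*(s - 4)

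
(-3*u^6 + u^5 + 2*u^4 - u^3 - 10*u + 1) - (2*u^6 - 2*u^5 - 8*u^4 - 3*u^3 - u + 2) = -5*u^6 + 3*u^5 + 10*u^4 + 2*u^3 - 9*u - 1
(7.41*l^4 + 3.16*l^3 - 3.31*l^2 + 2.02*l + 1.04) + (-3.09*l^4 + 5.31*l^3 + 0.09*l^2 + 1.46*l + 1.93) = 4.32*l^4 + 8.47*l^3 - 3.22*l^2 + 3.48*l + 2.97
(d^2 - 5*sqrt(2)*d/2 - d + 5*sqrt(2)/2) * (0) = 0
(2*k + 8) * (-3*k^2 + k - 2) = -6*k^3 - 22*k^2 + 4*k - 16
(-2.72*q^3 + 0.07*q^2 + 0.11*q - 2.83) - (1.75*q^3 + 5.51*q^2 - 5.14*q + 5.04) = -4.47*q^3 - 5.44*q^2 + 5.25*q - 7.87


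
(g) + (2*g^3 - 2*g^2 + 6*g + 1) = 2*g^3 - 2*g^2 + 7*g + 1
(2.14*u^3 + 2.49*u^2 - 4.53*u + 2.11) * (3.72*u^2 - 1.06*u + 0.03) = 7.9608*u^5 + 6.9944*u^4 - 19.4268*u^3 + 12.7257*u^2 - 2.3725*u + 0.0633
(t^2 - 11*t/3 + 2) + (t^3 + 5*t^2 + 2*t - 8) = t^3 + 6*t^2 - 5*t/3 - 6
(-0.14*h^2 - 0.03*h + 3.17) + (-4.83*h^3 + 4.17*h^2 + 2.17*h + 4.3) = -4.83*h^3 + 4.03*h^2 + 2.14*h + 7.47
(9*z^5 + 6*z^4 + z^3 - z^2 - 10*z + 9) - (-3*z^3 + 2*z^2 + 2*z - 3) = 9*z^5 + 6*z^4 + 4*z^3 - 3*z^2 - 12*z + 12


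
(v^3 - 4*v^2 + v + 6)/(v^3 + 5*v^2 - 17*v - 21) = (v - 2)/(v + 7)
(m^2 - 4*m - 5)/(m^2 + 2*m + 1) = (m - 5)/(m + 1)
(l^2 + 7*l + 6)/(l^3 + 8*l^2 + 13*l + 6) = 1/(l + 1)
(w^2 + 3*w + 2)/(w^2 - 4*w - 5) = (w + 2)/(w - 5)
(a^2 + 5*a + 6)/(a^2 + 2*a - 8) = (a^2 + 5*a + 6)/(a^2 + 2*a - 8)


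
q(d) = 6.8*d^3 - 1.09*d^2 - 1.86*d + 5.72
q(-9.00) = -5023.03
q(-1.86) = -38.35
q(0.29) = 5.25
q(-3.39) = -265.42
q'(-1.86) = 72.77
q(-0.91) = 1.39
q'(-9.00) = 1670.16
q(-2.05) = -53.63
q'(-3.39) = 239.97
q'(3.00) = 175.20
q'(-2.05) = 88.34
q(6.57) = 1874.89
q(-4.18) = -502.19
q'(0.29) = -0.78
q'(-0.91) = 17.02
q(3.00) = 173.93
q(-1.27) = -7.60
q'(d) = 20.4*d^2 - 2.18*d - 1.86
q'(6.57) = 864.38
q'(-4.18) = 363.69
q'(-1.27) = 33.81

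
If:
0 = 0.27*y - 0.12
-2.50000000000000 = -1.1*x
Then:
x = 2.27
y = 0.44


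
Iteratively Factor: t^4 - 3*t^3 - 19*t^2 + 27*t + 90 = (t - 5)*(t^3 + 2*t^2 - 9*t - 18) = (t - 5)*(t - 3)*(t^2 + 5*t + 6) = (t - 5)*(t - 3)*(t + 2)*(t + 3)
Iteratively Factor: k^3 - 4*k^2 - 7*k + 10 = (k + 2)*(k^2 - 6*k + 5) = (k - 5)*(k + 2)*(k - 1)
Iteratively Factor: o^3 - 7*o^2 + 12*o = (o - 3)*(o^2 - 4*o) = o*(o - 3)*(o - 4)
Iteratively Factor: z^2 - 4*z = (z - 4)*(z)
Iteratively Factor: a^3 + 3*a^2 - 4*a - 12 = (a + 2)*(a^2 + a - 6) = (a + 2)*(a + 3)*(a - 2)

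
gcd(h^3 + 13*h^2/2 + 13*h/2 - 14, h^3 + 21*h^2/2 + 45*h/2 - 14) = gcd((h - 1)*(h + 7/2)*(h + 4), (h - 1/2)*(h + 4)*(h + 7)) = h + 4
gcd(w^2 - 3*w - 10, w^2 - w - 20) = w - 5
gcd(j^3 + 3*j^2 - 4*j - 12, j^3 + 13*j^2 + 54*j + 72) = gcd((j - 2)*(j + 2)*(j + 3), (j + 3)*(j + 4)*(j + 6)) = j + 3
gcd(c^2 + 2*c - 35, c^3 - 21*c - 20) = c - 5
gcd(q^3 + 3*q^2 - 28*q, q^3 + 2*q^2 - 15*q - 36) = q - 4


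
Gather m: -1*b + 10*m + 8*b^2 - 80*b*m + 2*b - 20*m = 8*b^2 + b + m*(-80*b - 10)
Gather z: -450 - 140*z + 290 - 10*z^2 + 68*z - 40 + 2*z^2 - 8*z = -8*z^2 - 80*z - 200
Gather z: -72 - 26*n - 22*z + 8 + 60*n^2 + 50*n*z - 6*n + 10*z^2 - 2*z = 60*n^2 - 32*n + 10*z^2 + z*(50*n - 24) - 64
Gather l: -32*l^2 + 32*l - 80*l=-32*l^2 - 48*l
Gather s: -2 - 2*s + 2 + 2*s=0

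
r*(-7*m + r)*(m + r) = -7*m^2*r - 6*m*r^2 + r^3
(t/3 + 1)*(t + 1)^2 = t^3/3 + 5*t^2/3 + 7*t/3 + 1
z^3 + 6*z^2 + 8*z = z*(z + 2)*(z + 4)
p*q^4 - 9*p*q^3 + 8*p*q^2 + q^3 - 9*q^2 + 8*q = q*(q - 8)*(q - 1)*(p*q + 1)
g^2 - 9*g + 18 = (g - 6)*(g - 3)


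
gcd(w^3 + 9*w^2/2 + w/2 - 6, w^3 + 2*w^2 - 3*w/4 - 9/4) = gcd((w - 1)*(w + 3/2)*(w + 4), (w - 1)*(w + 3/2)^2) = w^2 + w/2 - 3/2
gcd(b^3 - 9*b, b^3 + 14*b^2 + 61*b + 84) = b + 3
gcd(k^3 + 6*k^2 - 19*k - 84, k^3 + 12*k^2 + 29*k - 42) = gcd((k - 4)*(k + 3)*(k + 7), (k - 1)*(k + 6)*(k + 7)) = k + 7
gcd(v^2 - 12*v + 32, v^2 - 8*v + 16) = v - 4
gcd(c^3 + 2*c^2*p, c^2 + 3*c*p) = c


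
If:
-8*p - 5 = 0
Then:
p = -5/8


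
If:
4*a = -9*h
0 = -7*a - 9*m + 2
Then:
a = 2/7 - 9*m/7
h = 4*m/7 - 8/63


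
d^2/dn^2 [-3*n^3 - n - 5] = -18*n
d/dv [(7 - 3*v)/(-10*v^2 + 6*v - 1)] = (-30*v^2 + 140*v - 39)/(100*v^4 - 120*v^3 + 56*v^2 - 12*v + 1)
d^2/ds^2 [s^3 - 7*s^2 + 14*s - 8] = 6*s - 14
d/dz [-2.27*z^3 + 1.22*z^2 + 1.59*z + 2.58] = -6.81*z^2 + 2.44*z + 1.59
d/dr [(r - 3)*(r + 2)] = 2*r - 1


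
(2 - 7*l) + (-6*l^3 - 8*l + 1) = -6*l^3 - 15*l + 3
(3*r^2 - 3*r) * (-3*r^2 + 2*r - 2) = -9*r^4 + 15*r^3 - 12*r^2 + 6*r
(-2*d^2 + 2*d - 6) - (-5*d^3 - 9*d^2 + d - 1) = 5*d^3 + 7*d^2 + d - 5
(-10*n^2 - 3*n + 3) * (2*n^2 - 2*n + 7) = -20*n^4 + 14*n^3 - 58*n^2 - 27*n + 21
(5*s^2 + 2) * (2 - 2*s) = -10*s^3 + 10*s^2 - 4*s + 4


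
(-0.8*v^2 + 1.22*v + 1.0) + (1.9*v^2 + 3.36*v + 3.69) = 1.1*v^2 + 4.58*v + 4.69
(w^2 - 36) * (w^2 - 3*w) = w^4 - 3*w^3 - 36*w^2 + 108*w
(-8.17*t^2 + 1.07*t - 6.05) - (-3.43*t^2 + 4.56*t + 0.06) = -4.74*t^2 - 3.49*t - 6.11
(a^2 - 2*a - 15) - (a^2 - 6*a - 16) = 4*a + 1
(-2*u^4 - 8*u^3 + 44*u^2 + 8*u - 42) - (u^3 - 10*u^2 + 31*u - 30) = -2*u^4 - 9*u^3 + 54*u^2 - 23*u - 12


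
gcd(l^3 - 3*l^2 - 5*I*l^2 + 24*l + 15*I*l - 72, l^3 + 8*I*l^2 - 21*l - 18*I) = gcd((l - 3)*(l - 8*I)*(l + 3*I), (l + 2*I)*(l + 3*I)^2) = l + 3*I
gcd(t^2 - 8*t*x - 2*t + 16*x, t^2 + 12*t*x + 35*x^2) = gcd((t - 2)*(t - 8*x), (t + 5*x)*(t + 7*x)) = 1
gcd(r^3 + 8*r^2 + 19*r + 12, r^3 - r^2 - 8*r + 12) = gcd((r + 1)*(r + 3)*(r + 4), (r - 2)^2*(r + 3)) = r + 3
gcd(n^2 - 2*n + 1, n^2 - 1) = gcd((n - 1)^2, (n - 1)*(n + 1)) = n - 1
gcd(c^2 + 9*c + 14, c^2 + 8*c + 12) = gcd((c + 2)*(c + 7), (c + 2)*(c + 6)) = c + 2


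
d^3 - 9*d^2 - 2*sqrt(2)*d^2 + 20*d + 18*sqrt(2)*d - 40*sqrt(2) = (d - 5)*(d - 4)*(d - 2*sqrt(2))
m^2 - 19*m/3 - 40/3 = (m - 8)*(m + 5/3)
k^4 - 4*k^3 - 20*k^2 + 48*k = k*(k - 6)*(k - 2)*(k + 4)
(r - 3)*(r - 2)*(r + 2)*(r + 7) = r^4 + 4*r^3 - 25*r^2 - 16*r + 84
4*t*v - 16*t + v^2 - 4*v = (4*t + v)*(v - 4)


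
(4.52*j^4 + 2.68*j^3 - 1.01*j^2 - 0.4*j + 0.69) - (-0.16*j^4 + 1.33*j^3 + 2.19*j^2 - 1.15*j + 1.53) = 4.68*j^4 + 1.35*j^3 - 3.2*j^2 + 0.75*j - 0.84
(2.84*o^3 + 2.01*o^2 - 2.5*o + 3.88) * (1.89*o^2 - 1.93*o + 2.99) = 5.3676*o^5 - 1.6823*o^4 - 0.112699999999999*o^3 + 18.1681*o^2 - 14.9634*o + 11.6012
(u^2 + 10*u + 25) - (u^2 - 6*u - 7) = 16*u + 32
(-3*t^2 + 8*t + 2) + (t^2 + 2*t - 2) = -2*t^2 + 10*t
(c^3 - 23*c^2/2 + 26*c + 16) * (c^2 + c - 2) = c^5 - 21*c^4/2 + 25*c^3/2 + 65*c^2 - 36*c - 32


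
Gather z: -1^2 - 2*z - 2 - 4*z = -6*z - 3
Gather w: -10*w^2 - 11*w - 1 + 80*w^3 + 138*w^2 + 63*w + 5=80*w^3 + 128*w^2 + 52*w + 4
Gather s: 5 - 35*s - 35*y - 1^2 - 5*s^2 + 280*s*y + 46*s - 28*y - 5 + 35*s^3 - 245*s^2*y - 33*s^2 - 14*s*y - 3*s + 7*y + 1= 35*s^3 + s^2*(-245*y - 38) + s*(266*y + 8) - 56*y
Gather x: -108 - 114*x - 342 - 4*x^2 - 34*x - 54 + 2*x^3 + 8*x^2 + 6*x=2*x^3 + 4*x^2 - 142*x - 504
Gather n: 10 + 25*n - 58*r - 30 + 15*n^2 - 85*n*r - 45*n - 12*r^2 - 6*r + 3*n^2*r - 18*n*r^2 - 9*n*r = n^2*(3*r + 15) + n*(-18*r^2 - 94*r - 20) - 12*r^2 - 64*r - 20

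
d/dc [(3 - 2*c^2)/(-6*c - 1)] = 2*(6*c^2 + 2*c + 9)/(36*c^2 + 12*c + 1)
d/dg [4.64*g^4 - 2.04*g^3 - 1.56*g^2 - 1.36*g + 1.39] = 18.56*g^3 - 6.12*g^2 - 3.12*g - 1.36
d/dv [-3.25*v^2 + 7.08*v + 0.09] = 7.08 - 6.5*v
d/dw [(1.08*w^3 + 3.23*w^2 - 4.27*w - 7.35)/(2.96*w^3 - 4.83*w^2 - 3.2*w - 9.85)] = (1.77635683940025e-15*w^5 - 14.7772*w^4 + 18.3664*w^3 + 2.39389999999998*w^2 - 134.632*w + 18.5395)/(8.7616*w^6 - 28.5936*w^5 + 4.3849*w^4 - 27.4*w^3 + 105.391*w^2 + 63.04*w + 97.0225)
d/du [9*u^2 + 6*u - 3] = 18*u + 6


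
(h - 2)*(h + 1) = h^2 - h - 2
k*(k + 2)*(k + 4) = k^3 + 6*k^2 + 8*k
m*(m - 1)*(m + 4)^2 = m^4 + 7*m^3 + 8*m^2 - 16*m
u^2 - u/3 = u*(u - 1/3)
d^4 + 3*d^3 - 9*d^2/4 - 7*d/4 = d*(d - 1)*(d + 1/2)*(d + 7/2)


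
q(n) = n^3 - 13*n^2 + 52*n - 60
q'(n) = 3*n^2 - 26*n + 52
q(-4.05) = -550.26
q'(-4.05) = 206.51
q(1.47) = -8.48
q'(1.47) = 20.26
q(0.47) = -38.33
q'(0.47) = 40.44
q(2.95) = 5.94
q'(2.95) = 1.41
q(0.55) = -35.17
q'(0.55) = 38.61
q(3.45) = 5.73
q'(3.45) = -1.99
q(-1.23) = -145.49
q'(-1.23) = 88.52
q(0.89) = -23.31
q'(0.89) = 31.24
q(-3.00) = -360.00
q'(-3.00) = 157.00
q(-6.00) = -1056.00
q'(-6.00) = 316.00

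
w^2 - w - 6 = (w - 3)*(w + 2)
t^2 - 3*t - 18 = (t - 6)*(t + 3)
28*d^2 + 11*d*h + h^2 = (4*d + h)*(7*d + h)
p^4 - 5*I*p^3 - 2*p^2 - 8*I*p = p*(p - 4*I)*(p - 2*I)*(p + I)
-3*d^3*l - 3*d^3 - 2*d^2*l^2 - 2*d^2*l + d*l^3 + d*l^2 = (-3*d + l)*(d + l)*(d*l + d)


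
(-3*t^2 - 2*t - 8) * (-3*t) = 9*t^3 + 6*t^2 + 24*t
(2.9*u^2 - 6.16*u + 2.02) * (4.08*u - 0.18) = 11.832*u^3 - 25.6548*u^2 + 9.3504*u - 0.3636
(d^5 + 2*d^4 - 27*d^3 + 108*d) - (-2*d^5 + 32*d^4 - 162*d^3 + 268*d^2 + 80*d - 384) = 3*d^5 - 30*d^4 + 135*d^3 - 268*d^2 + 28*d + 384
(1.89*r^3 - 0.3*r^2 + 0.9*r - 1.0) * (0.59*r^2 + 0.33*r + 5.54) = 1.1151*r^5 + 0.4467*r^4 + 10.9026*r^3 - 1.955*r^2 + 4.656*r - 5.54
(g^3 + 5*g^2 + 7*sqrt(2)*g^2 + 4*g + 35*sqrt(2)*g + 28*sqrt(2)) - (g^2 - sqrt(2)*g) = g^3 + 4*g^2 + 7*sqrt(2)*g^2 + 4*g + 36*sqrt(2)*g + 28*sqrt(2)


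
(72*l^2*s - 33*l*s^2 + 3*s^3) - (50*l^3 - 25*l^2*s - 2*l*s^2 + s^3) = -50*l^3 + 97*l^2*s - 31*l*s^2 + 2*s^3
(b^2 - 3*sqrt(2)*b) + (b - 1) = b^2 - 3*sqrt(2)*b + b - 1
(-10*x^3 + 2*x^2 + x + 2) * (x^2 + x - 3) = -10*x^5 - 8*x^4 + 33*x^3 - 3*x^2 - x - 6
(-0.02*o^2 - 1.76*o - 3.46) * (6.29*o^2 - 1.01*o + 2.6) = -0.1258*o^4 - 11.0502*o^3 - 20.0378*o^2 - 1.0814*o - 8.996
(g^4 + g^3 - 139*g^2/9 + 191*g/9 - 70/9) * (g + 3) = g^5 + 4*g^4 - 112*g^3/9 - 226*g^2/9 + 503*g/9 - 70/3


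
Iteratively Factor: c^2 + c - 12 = (c + 4)*(c - 3)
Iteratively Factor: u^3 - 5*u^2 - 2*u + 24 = (u - 3)*(u^2 - 2*u - 8) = (u - 3)*(u + 2)*(u - 4)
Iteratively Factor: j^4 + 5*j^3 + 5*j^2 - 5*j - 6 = (j + 1)*(j^3 + 4*j^2 + j - 6) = (j + 1)*(j + 3)*(j^2 + j - 2) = (j - 1)*(j + 1)*(j + 3)*(j + 2)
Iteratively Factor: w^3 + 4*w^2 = (w + 4)*(w^2) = w*(w + 4)*(w)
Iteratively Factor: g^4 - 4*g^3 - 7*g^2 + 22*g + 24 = (g + 2)*(g^3 - 6*g^2 + 5*g + 12) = (g + 1)*(g + 2)*(g^2 - 7*g + 12) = (g - 3)*(g + 1)*(g + 2)*(g - 4)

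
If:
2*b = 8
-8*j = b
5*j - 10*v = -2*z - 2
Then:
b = 4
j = -1/2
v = z/5 - 1/20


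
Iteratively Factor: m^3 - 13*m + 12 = (m + 4)*(m^2 - 4*m + 3) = (m - 3)*(m + 4)*(m - 1)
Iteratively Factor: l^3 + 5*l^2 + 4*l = (l)*(l^2 + 5*l + 4) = l*(l + 1)*(l + 4)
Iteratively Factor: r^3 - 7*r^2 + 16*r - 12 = (r - 2)*(r^2 - 5*r + 6) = (r - 2)^2*(r - 3)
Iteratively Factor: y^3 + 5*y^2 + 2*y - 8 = (y + 2)*(y^2 + 3*y - 4) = (y + 2)*(y + 4)*(y - 1)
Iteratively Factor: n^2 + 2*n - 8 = (n - 2)*(n + 4)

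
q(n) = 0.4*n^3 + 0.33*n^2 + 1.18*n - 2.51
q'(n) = 1.2*n^2 + 0.66*n + 1.18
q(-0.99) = -3.74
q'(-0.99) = 1.70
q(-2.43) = -9.17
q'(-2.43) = 6.66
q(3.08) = 15.94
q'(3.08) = 14.60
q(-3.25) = -16.59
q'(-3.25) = 11.71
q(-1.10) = -3.94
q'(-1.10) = 1.91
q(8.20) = 249.90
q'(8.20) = 87.28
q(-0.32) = -2.87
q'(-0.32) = 1.09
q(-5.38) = -61.60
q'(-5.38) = 32.36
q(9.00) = 326.44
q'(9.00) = 104.32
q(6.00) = 102.85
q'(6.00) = 48.34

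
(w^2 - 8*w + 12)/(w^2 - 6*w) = (w - 2)/w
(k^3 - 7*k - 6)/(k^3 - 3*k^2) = 1 + 3/k + 2/k^2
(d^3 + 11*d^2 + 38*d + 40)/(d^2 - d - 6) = (d^2 + 9*d + 20)/(d - 3)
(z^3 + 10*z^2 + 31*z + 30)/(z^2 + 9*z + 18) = (z^2 + 7*z + 10)/(z + 6)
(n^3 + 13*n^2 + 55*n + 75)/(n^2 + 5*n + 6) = (n^2 + 10*n + 25)/(n + 2)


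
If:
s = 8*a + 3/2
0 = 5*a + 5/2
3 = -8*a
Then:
No Solution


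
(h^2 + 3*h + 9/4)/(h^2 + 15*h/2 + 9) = (h + 3/2)/(h + 6)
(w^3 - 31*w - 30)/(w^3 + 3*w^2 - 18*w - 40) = (w^2 - 5*w - 6)/(w^2 - 2*w - 8)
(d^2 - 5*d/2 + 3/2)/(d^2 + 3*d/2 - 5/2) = (2*d - 3)/(2*d + 5)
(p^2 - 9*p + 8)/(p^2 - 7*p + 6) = (p - 8)/(p - 6)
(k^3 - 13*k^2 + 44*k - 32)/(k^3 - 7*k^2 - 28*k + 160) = (k - 1)/(k + 5)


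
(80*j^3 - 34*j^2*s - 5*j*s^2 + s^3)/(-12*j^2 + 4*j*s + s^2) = (-40*j^2 - 3*j*s + s^2)/(6*j + s)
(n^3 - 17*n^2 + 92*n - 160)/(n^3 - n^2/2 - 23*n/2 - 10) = 2*(n^2 - 13*n + 40)/(2*n^2 + 7*n + 5)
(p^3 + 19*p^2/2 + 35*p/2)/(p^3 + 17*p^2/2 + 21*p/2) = (2*p + 5)/(2*p + 3)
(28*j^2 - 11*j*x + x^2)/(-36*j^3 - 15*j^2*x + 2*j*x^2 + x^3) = (-7*j + x)/(9*j^2 + 6*j*x + x^2)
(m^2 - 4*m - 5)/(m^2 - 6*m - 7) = (m - 5)/(m - 7)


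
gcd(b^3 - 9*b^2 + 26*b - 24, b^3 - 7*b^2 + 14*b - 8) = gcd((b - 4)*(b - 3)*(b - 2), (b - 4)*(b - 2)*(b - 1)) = b^2 - 6*b + 8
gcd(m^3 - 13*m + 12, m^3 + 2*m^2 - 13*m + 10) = m - 1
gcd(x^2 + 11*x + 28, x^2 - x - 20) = x + 4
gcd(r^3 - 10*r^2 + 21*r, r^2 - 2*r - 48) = 1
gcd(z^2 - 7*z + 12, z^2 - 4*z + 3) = z - 3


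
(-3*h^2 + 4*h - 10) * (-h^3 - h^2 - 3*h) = 3*h^5 - h^4 + 15*h^3 - 2*h^2 + 30*h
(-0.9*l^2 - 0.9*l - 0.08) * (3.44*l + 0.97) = -3.096*l^3 - 3.969*l^2 - 1.1482*l - 0.0776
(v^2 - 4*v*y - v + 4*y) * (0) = 0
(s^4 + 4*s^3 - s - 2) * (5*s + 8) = 5*s^5 + 28*s^4 + 32*s^3 - 5*s^2 - 18*s - 16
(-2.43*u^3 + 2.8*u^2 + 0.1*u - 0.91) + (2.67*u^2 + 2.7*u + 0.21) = -2.43*u^3 + 5.47*u^2 + 2.8*u - 0.7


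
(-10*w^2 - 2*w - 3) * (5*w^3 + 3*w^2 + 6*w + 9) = -50*w^5 - 40*w^4 - 81*w^3 - 111*w^2 - 36*w - 27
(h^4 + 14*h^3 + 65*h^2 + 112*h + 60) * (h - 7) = h^5 + 7*h^4 - 33*h^3 - 343*h^2 - 724*h - 420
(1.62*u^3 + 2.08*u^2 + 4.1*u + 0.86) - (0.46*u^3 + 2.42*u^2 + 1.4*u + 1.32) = 1.16*u^3 - 0.34*u^2 + 2.7*u - 0.46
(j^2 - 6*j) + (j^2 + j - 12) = 2*j^2 - 5*j - 12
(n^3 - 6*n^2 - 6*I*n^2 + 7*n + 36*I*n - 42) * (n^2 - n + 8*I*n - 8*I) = n^5 - 7*n^4 + 2*I*n^4 + 61*n^3 - 14*I*n^3 - 385*n^2 + 68*I*n^2 + 330*n - 392*I*n + 336*I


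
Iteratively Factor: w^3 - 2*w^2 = (w)*(w^2 - 2*w) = w*(w - 2)*(w)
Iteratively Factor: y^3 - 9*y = (y)*(y^2 - 9) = y*(y - 3)*(y + 3)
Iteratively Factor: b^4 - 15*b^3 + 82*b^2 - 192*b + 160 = (b - 2)*(b^3 - 13*b^2 + 56*b - 80) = (b - 5)*(b - 2)*(b^2 - 8*b + 16) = (b - 5)*(b - 4)*(b - 2)*(b - 4)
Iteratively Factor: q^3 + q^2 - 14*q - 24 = (q - 4)*(q^2 + 5*q + 6) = (q - 4)*(q + 2)*(q + 3)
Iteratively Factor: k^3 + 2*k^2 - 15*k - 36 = (k + 3)*(k^2 - k - 12) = (k + 3)^2*(k - 4)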